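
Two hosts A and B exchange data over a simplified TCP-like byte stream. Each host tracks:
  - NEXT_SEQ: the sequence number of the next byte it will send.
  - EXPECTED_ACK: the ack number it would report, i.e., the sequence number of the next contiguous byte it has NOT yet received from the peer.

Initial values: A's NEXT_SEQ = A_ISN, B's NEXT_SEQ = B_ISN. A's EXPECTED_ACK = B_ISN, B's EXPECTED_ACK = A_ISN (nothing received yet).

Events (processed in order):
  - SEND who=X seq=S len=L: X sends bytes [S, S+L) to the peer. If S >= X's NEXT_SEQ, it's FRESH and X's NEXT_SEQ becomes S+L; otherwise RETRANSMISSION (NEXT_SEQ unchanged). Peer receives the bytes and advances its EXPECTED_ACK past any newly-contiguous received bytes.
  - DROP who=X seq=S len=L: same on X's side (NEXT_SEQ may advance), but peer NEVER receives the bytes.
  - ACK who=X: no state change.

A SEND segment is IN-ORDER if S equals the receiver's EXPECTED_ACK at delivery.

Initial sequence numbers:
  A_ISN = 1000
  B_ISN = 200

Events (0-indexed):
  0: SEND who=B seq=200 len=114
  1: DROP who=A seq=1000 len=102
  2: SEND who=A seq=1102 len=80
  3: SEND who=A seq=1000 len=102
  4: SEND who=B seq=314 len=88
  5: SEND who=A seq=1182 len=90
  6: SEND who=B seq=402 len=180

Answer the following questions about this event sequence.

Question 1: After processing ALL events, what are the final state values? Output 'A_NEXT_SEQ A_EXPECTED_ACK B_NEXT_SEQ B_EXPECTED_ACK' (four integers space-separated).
Answer: 1272 582 582 1272

Derivation:
After event 0: A_seq=1000 A_ack=314 B_seq=314 B_ack=1000
After event 1: A_seq=1102 A_ack=314 B_seq=314 B_ack=1000
After event 2: A_seq=1182 A_ack=314 B_seq=314 B_ack=1000
After event 3: A_seq=1182 A_ack=314 B_seq=314 B_ack=1182
After event 4: A_seq=1182 A_ack=402 B_seq=402 B_ack=1182
After event 5: A_seq=1272 A_ack=402 B_seq=402 B_ack=1272
After event 6: A_seq=1272 A_ack=582 B_seq=582 B_ack=1272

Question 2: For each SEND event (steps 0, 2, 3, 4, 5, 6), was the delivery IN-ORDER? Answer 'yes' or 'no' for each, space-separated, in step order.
Step 0: SEND seq=200 -> in-order
Step 2: SEND seq=1102 -> out-of-order
Step 3: SEND seq=1000 -> in-order
Step 4: SEND seq=314 -> in-order
Step 5: SEND seq=1182 -> in-order
Step 6: SEND seq=402 -> in-order

Answer: yes no yes yes yes yes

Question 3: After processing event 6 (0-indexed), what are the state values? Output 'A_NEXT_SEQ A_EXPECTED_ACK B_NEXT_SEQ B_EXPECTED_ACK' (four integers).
After event 0: A_seq=1000 A_ack=314 B_seq=314 B_ack=1000
After event 1: A_seq=1102 A_ack=314 B_seq=314 B_ack=1000
After event 2: A_seq=1182 A_ack=314 B_seq=314 B_ack=1000
After event 3: A_seq=1182 A_ack=314 B_seq=314 B_ack=1182
After event 4: A_seq=1182 A_ack=402 B_seq=402 B_ack=1182
After event 5: A_seq=1272 A_ack=402 B_seq=402 B_ack=1272
After event 6: A_seq=1272 A_ack=582 B_seq=582 B_ack=1272

1272 582 582 1272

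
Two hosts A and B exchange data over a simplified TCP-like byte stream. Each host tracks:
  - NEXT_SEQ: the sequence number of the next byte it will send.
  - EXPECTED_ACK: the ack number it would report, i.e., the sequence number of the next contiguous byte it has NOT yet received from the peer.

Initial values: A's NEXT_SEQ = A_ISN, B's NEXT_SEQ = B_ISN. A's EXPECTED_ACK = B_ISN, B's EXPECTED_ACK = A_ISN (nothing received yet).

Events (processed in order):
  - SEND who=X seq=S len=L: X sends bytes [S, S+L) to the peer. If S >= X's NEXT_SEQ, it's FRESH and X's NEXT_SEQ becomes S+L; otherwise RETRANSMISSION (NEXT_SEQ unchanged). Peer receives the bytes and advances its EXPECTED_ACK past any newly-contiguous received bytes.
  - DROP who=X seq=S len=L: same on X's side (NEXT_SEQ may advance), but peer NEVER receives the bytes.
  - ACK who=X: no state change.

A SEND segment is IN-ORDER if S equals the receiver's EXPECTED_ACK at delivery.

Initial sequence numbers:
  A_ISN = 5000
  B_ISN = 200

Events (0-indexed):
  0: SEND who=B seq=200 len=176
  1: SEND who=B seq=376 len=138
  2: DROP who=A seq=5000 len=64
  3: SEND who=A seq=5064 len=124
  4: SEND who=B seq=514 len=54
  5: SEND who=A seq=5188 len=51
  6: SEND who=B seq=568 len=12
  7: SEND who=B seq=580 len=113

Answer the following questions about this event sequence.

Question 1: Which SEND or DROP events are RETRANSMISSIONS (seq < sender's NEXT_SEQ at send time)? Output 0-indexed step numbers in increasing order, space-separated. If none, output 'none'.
Step 0: SEND seq=200 -> fresh
Step 1: SEND seq=376 -> fresh
Step 2: DROP seq=5000 -> fresh
Step 3: SEND seq=5064 -> fresh
Step 4: SEND seq=514 -> fresh
Step 5: SEND seq=5188 -> fresh
Step 6: SEND seq=568 -> fresh
Step 7: SEND seq=580 -> fresh

Answer: none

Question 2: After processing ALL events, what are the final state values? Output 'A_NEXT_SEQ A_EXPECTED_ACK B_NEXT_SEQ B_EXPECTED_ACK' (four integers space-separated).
After event 0: A_seq=5000 A_ack=376 B_seq=376 B_ack=5000
After event 1: A_seq=5000 A_ack=514 B_seq=514 B_ack=5000
After event 2: A_seq=5064 A_ack=514 B_seq=514 B_ack=5000
After event 3: A_seq=5188 A_ack=514 B_seq=514 B_ack=5000
After event 4: A_seq=5188 A_ack=568 B_seq=568 B_ack=5000
After event 5: A_seq=5239 A_ack=568 B_seq=568 B_ack=5000
After event 6: A_seq=5239 A_ack=580 B_seq=580 B_ack=5000
After event 7: A_seq=5239 A_ack=693 B_seq=693 B_ack=5000

Answer: 5239 693 693 5000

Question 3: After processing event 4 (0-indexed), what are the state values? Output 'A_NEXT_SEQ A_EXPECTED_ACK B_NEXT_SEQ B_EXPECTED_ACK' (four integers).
After event 0: A_seq=5000 A_ack=376 B_seq=376 B_ack=5000
After event 1: A_seq=5000 A_ack=514 B_seq=514 B_ack=5000
After event 2: A_seq=5064 A_ack=514 B_seq=514 B_ack=5000
After event 3: A_seq=5188 A_ack=514 B_seq=514 B_ack=5000
After event 4: A_seq=5188 A_ack=568 B_seq=568 B_ack=5000

5188 568 568 5000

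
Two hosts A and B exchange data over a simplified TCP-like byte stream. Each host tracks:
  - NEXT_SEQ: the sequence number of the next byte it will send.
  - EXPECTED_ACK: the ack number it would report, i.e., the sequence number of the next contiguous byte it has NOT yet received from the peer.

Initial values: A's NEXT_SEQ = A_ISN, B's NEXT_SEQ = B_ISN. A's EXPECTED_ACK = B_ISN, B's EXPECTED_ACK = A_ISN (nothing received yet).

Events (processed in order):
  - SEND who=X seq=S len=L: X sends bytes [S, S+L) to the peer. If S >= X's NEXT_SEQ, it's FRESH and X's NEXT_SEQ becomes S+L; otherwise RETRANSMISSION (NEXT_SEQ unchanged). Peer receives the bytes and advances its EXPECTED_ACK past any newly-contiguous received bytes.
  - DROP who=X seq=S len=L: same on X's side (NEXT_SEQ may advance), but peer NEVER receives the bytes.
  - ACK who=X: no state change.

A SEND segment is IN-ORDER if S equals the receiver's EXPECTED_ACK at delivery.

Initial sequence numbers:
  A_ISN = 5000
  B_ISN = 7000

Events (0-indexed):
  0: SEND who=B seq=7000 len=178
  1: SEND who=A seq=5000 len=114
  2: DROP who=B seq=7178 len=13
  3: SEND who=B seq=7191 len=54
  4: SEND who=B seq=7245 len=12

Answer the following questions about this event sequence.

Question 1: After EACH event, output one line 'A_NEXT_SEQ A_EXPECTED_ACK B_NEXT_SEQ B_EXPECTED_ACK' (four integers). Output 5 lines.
5000 7178 7178 5000
5114 7178 7178 5114
5114 7178 7191 5114
5114 7178 7245 5114
5114 7178 7257 5114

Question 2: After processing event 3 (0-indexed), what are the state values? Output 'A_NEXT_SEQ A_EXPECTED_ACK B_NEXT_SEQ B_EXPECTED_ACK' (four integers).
After event 0: A_seq=5000 A_ack=7178 B_seq=7178 B_ack=5000
After event 1: A_seq=5114 A_ack=7178 B_seq=7178 B_ack=5114
After event 2: A_seq=5114 A_ack=7178 B_seq=7191 B_ack=5114
After event 3: A_seq=5114 A_ack=7178 B_seq=7245 B_ack=5114

5114 7178 7245 5114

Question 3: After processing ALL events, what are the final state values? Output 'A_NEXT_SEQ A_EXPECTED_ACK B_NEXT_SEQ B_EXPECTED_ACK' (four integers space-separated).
After event 0: A_seq=5000 A_ack=7178 B_seq=7178 B_ack=5000
After event 1: A_seq=5114 A_ack=7178 B_seq=7178 B_ack=5114
After event 2: A_seq=5114 A_ack=7178 B_seq=7191 B_ack=5114
After event 3: A_seq=5114 A_ack=7178 B_seq=7245 B_ack=5114
After event 4: A_seq=5114 A_ack=7178 B_seq=7257 B_ack=5114

Answer: 5114 7178 7257 5114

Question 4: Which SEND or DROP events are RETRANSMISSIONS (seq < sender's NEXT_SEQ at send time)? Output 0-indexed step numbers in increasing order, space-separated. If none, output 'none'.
Answer: none

Derivation:
Step 0: SEND seq=7000 -> fresh
Step 1: SEND seq=5000 -> fresh
Step 2: DROP seq=7178 -> fresh
Step 3: SEND seq=7191 -> fresh
Step 4: SEND seq=7245 -> fresh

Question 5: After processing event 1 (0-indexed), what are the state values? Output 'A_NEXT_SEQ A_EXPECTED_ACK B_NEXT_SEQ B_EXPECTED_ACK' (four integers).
After event 0: A_seq=5000 A_ack=7178 B_seq=7178 B_ack=5000
After event 1: A_seq=5114 A_ack=7178 B_seq=7178 B_ack=5114

5114 7178 7178 5114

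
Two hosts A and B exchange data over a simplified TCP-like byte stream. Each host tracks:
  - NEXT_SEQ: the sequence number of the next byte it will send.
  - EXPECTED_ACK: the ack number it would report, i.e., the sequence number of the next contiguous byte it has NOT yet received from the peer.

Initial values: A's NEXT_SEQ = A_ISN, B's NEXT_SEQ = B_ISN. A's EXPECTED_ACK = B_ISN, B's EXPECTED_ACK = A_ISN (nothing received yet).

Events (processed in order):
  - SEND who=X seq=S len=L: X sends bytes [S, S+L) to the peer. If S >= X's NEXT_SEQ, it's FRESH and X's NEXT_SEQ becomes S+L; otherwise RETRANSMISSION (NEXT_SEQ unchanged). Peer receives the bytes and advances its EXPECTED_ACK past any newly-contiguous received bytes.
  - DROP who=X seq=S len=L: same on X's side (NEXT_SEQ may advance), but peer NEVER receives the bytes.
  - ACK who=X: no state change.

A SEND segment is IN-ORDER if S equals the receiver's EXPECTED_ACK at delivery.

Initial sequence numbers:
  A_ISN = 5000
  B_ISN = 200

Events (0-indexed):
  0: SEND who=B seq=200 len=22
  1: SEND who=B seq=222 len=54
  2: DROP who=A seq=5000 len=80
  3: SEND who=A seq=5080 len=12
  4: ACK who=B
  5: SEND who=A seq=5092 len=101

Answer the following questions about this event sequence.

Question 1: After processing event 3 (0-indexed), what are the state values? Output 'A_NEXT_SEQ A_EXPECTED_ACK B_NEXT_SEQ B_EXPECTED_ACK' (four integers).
After event 0: A_seq=5000 A_ack=222 B_seq=222 B_ack=5000
After event 1: A_seq=5000 A_ack=276 B_seq=276 B_ack=5000
After event 2: A_seq=5080 A_ack=276 B_seq=276 B_ack=5000
After event 3: A_seq=5092 A_ack=276 B_seq=276 B_ack=5000

5092 276 276 5000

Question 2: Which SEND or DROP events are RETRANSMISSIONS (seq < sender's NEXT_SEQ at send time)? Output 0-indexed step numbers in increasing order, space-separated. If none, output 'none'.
Step 0: SEND seq=200 -> fresh
Step 1: SEND seq=222 -> fresh
Step 2: DROP seq=5000 -> fresh
Step 3: SEND seq=5080 -> fresh
Step 5: SEND seq=5092 -> fresh

Answer: none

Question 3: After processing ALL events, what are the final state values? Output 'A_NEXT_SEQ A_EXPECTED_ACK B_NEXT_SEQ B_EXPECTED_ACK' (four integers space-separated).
After event 0: A_seq=5000 A_ack=222 B_seq=222 B_ack=5000
After event 1: A_seq=5000 A_ack=276 B_seq=276 B_ack=5000
After event 2: A_seq=5080 A_ack=276 B_seq=276 B_ack=5000
After event 3: A_seq=5092 A_ack=276 B_seq=276 B_ack=5000
After event 4: A_seq=5092 A_ack=276 B_seq=276 B_ack=5000
After event 5: A_seq=5193 A_ack=276 B_seq=276 B_ack=5000

Answer: 5193 276 276 5000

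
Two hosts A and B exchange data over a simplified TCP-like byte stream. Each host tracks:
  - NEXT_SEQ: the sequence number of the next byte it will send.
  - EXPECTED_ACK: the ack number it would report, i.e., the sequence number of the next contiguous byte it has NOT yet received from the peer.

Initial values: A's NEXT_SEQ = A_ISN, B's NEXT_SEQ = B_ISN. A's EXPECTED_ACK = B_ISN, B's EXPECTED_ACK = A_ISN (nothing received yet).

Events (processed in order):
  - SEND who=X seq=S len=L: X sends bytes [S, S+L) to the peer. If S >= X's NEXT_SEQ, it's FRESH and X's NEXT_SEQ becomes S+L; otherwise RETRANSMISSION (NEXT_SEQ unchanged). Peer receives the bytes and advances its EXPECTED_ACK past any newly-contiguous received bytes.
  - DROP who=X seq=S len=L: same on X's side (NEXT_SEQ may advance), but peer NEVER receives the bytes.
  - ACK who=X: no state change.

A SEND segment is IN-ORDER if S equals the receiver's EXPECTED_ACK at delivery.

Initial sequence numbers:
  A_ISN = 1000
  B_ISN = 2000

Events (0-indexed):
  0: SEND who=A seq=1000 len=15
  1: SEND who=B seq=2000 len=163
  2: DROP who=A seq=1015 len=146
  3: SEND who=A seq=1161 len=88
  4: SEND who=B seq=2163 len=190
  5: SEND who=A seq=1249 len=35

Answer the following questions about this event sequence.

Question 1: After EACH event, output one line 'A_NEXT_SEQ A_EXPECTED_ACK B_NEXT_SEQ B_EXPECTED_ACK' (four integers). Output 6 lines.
1015 2000 2000 1015
1015 2163 2163 1015
1161 2163 2163 1015
1249 2163 2163 1015
1249 2353 2353 1015
1284 2353 2353 1015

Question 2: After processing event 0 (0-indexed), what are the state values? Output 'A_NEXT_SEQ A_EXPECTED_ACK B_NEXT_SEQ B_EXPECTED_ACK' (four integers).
After event 0: A_seq=1015 A_ack=2000 B_seq=2000 B_ack=1015

1015 2000 2000 1015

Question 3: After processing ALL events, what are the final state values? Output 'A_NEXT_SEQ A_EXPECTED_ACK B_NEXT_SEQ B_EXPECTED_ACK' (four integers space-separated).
Answer: 1284 2353 2353 1015

Derivation:
After event 0: A_seq=1015 A_ack=2000 B_seq=2000 B_ack=1015
After event 1: A_seq=1015 A_ack=2163 B_seq=2163 B_ack=1015
After event 2: A_seq=1161 A_ack=2163 B_seq=2163 B_ack=1015
After event 3: A_seq=1249 A_ack=2163 B_seq=2163 B_ack=1015
After event 4: A_seq=1249 A_ack=2353 B_seq=2353 B_ack=1015
After event 5: A_seq=1284 A_ack=2353 B_seq=2353 B_ack=1015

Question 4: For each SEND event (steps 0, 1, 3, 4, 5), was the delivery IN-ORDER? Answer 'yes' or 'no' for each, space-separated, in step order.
Step 0: SEND seq=1000 -> in-order
Step 1: SEND seq=2000 -> in-order
Step 3: SEND seq=1161 -> out-of-order
Step 4: SEND seq=2163 -> in-order
Step 5: SEND seq=1249 -> out-of-order

Answer: yes yes no yes no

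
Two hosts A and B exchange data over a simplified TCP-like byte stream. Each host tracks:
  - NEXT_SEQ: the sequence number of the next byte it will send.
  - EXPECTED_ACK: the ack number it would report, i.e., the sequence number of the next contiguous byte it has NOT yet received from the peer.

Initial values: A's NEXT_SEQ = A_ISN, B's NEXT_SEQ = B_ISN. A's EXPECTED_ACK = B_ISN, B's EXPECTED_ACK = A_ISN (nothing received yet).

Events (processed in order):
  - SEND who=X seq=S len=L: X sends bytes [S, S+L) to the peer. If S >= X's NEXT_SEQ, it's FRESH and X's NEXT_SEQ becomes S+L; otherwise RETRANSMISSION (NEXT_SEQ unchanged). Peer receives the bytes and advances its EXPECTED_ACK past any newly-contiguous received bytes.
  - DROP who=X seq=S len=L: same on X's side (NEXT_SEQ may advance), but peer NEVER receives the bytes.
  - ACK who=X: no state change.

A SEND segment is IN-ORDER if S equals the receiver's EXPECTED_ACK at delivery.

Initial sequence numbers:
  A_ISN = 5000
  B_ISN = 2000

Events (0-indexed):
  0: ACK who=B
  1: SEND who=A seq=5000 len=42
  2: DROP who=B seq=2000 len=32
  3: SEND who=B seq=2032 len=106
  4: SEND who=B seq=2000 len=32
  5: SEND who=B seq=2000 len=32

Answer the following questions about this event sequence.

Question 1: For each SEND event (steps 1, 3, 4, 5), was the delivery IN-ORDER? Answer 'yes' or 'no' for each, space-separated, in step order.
Step 1: SEND seq=5000 -> in-order
Step 3: SEND seq=2032 -> out-of-order
Step 4: SEND seq=2000 -> in-order
Step 5: SEND seq=2000 -> out-of-order

Answer: yes no yes no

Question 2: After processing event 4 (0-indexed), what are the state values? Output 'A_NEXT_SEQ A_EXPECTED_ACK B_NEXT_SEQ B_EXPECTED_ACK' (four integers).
After event 0: A_seq=5000 A_ack=2000 B_seq=2000 B_ack=5000
After event 1: A_seq=5042 A_ack=2000 B_seq=2000 B_ack=5042
After event 2: A_seq=5042 A_ack=2000 B_seq=2032 B_ack=5042
After event 3: A_seq=5042 A_ack=2000 B_seq=2138 B_ack=5042
After event 4: A_seq=5042 A_ack=2138 B_seq=2138 B_ack=5042

5042 2138 2138 5042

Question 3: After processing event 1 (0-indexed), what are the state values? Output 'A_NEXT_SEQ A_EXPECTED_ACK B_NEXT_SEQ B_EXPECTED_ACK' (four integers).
After event 0: A_seq=5000 A_ack=2000 B_seq=2000 B_ack=5000
After event 1: A_seq=5042 A_ack=2000 B_seq=2000 B_ack=5042

5042 2000 2000 5042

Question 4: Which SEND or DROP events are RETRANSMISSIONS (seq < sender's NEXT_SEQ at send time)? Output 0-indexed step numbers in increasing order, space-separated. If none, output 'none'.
Step 1: SEND seq=5000 -> fresh
Step 2: DROP seq=2000 -> fresh
Step 3: SEND seq=2032 -> fresh
Step 4: SEND seq=2000 -> retransmit
Step 5: SEND seq=2000 -> retransmit

Answer: 4 5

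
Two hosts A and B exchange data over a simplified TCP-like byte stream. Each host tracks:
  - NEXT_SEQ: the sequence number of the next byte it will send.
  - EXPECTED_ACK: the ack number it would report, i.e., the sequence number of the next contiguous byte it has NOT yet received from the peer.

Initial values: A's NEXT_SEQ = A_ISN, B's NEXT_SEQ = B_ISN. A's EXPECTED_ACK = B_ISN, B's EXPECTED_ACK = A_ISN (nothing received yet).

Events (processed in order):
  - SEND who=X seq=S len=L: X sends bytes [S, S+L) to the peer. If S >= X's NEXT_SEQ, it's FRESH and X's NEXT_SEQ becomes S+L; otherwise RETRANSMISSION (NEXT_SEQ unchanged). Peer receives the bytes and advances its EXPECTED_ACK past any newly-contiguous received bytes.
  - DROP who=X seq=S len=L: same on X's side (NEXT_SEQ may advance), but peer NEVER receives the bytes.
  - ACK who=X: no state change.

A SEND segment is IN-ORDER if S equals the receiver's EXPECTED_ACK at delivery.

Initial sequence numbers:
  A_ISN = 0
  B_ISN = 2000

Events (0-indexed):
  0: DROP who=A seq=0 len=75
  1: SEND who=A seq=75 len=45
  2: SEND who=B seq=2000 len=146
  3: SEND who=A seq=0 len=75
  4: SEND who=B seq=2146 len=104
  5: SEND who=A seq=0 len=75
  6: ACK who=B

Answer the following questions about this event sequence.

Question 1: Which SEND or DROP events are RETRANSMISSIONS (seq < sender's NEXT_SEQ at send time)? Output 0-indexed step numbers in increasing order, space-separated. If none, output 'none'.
Step 0: DROP seq=0 -> fresh
Step 1: SEND seq=75 -> fresh
Step 2: SEND seq=2000 -> fresh
Step 3: SEND seq=0 -> retransmit
Step 4: SEND seq=2146 -> fresh
Step 5: SEND seq=0 -> retransmit

Answer: 3 5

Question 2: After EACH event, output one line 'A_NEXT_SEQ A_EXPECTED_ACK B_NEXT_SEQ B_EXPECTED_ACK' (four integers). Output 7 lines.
75 2000 2000 0
120 2000 2000 0
120 2146 2146 0
120 2146 2146 120
120 2250 2250 120
120 2250 2250 120
120 2250 2250 120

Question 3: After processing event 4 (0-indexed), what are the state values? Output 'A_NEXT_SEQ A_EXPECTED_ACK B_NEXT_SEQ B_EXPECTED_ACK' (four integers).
After event 0: A_seq=75 A_ack=2000 B_seq=2000 B_ack=0
After event 1: A_seq=120 A_ack=2000 B_seq=2000 B_ack=0
After event 2: A_seq=120 A_ack=2146 B_seq=2146 B_ack=0
After event 3: A_seq=120 A_ack=2146 B_seq=2146 B_ack=120
After event 4: A_seq=120 A_ack=2250 B_seq=2250 B_ack=120

120 2250 2250 120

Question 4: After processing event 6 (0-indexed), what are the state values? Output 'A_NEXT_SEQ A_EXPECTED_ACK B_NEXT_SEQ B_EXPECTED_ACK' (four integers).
After event 0: A_seq=75 A_ack=2000 B_seq=2000 B_ack=0
After event 1: A_seq=120 A_ack=2000 B_seq=2000 B_ack=0
After event 2: A_seq=120 A_ack=2146 B_seq=2146 B_ack=0
After event 3: A_seq=120 A_ack=2146 B_seq=2146 B_ack=120
After event 4: A_seq=120 A_ack=2250 B_seq=2250 B_ack=120
After event 5: A_seq=120 A_ack=2250 B_seq=2250 B_ack=120
After event 6: A_seq=120 A_ack=2250 B_seq=2250 B_ack=120

120 2250 2250 120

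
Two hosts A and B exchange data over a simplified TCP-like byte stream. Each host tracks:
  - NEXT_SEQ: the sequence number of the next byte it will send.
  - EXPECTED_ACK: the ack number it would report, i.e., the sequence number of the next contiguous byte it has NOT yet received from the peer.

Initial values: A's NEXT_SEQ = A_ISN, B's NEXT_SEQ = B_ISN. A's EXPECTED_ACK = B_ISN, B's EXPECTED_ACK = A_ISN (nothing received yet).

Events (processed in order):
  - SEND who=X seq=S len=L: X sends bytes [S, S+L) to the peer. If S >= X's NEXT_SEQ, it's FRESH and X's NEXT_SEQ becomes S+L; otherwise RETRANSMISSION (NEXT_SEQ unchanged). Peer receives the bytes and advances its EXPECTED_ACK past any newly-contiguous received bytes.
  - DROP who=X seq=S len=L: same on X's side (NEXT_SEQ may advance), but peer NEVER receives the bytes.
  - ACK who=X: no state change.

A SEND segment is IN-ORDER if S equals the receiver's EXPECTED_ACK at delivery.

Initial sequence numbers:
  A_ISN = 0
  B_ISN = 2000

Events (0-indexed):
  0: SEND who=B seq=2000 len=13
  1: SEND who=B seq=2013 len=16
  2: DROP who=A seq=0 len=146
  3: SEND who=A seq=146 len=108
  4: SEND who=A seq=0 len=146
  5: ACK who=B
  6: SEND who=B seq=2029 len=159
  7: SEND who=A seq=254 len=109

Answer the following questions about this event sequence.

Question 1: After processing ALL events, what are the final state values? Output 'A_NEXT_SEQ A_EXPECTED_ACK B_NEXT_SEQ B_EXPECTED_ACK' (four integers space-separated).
After event 0: A_seq=0 A_ack=2013 B_seq=2013 B_ack=0
After event 1: A_seq=0 A_ack=2029 B_seq=2029 B_ack=0
After event 2: A_seq=146 A_ack=2029 B_seq=2029 B_ack=0
After event 3: A_seq=254 A_ack=2029 B_seq=2029 B_ack=0
After event 4: A_seq=254 A_ack=2029 B_seq=2029 B_ack=254
After event 5: A_seq=254 A_ack=2029 B_seq=2029 B_ack=254
After event 6: A_seq=254 A_ack=2188 B_seq=2188 B_ack=254
After event 7: A_seq=363 A_ack=2188 B_seq=2188 B_ack=363

Answer: 363 2188 2188 363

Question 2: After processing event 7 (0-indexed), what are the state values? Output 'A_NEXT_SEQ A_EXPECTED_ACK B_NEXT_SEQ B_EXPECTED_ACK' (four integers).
After event 0: A_seq=0 A_ack=2013 B_seq=2013 B_ack=0
After event 1: A_seq=0 A_ack=2029 B_seq=2029 B_ack=0
After event 2: A_seq=146 A_ack=2029 B_seq=2029 B_ack=0
After event 3: A_seq=254 A_ack=2029 B_seq=2029 B_ack=0
After event 4: A_seq=254 A_ack=2029 B_seq=2029 B_ack=254
After event 5: A_seq=254 A_ack=2029 B_seq=2029 B_ack=254
After event 6: A_seq=254 A_ack=2188 B_seq=2188 B_ack=254
After event 7: A_seq=363 A_ack=2188 B_seq=2188 B_ack=363

363 2188 2188 363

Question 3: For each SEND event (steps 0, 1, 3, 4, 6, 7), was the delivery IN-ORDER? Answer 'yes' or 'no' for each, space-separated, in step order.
Step 0: SEND seq=2000 -> in-order
Step 1: SEND seq=2013 -> in-order
Step 3: SEND seq=146 -> out-of-order
Step 4: SEND seq=0 -> in-order
Step 6: SEND seq=2029 -> in-order
Step 7: SEND seq=254 -> in-order

Answer: yes yes no yes yes yes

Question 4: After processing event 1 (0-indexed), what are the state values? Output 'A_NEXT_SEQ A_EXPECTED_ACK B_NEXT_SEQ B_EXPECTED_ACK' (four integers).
After event 0: A_seq=0 A_ack=2013 B_seq=2013 B_ack=0
After event 1: A_seq=0 A_ack=2029 B_seq=2029 B_ack=0

0 2029 2029 0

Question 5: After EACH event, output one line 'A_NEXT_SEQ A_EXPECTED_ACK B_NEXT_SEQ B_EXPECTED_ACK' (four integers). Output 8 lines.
0 2013 2013 0
0 2029 2029 0
146 2029 2029 0
254 2029 2029 0
254 2029 2029 254
254 2029 2029 254
254 2188 2188 254
363 2188 2188 363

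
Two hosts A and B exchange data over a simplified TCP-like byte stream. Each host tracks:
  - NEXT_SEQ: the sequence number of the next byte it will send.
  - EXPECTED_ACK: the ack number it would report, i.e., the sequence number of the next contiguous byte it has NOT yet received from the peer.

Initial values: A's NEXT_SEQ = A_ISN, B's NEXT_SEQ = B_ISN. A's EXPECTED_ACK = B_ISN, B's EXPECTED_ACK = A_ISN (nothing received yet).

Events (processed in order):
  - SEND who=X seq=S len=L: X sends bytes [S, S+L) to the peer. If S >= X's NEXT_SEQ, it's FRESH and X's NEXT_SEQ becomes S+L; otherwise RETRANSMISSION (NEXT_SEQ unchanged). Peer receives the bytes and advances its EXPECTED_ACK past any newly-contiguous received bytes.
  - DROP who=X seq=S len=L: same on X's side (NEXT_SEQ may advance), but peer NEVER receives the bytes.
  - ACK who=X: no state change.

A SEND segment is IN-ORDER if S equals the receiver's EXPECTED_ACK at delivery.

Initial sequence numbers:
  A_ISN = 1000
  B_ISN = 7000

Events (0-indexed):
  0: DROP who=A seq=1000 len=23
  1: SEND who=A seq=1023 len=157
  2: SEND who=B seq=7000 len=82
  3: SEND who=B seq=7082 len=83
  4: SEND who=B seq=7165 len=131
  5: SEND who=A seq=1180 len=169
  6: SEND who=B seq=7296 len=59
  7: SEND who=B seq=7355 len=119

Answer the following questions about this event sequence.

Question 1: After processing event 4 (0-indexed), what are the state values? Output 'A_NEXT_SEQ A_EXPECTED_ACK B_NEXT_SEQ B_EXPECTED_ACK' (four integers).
After event 0: A_seq=1023 A_ack=7000 B_seq=7000 B_ack=1000
After event 1: A_seq=1180 A_ack=7000 B_seq=7000 B_ack=1000
After event 2: A_seq=1180 A_ack=7082 B_seq=7082 B_ack=1000
After event 3: A_seq=1180 A_ack=7165 B_seq=7165 B_ack=1000
After event 4: A_seq=1180 A_ack=7296 B_seq=7296 B_ack=1000

1180 7296 7296 1000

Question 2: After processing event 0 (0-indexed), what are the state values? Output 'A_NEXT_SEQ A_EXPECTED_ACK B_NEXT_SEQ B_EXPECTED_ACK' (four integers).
After event 0: A_seq=1023 A_ack=7000 B_seq=7000 B_ack=1000

1023 7000 7000 1000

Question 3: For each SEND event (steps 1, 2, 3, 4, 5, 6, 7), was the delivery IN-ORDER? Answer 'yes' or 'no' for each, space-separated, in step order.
Step 1: SEND seq=1023 -> out-of-order
Step 2: SEND seq=7000 -> in-order
Step 3: SEND seq=7082 -> in-order
Step 4: SEND seq=7165 -> in-order
Step 5: SEND seq=1180 -> out-of-order
Step 6: SEND seq=7296 -> in-order
Step 7: SEND seq=7355 -> in-order

Answer: no yes yes yes no yes yes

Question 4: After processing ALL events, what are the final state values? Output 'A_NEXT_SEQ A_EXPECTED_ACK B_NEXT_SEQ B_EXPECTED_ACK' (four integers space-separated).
After event 0: A_seq=1023 A_ack=7000 B_seq=7000 B_ack=1000
After event 1: A_seq=1180 A_ack=7000 B_seq=7000 B_ack=1000
After event 2: A_seq=1180 A_ack=7082 B_seq=7082 B_ack=1000
After event 3: A_seq=1180 A_ack=7165 B_seq=7165 B_ack=1000
After event 4: A_seq=1180 A_ack=7296 B_seq=7296 B_ack=1000
After event 5: A_seq=1349 A_ack=7296 B_seq=7296 B_ack=1000
After event 6: A_seq=1349 A_ack=7355 B_seq=7355 B_ack=1000
After event 7: A_seq=1349 A_ack=7474 B_seq=7474 B_ack=1000

Answer: 1349 7474 7474 1000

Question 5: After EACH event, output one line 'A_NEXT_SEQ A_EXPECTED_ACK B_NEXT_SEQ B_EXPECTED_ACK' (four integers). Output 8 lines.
1023 7000 7000 1000
1180 7000 7000 1000
1180 7082 7082 1000
1180 7165 7165 1000
1180 7296 7296 1000
1349 7296 7296 1000
1349 7355 7355 1000
1349 7474 7474 1000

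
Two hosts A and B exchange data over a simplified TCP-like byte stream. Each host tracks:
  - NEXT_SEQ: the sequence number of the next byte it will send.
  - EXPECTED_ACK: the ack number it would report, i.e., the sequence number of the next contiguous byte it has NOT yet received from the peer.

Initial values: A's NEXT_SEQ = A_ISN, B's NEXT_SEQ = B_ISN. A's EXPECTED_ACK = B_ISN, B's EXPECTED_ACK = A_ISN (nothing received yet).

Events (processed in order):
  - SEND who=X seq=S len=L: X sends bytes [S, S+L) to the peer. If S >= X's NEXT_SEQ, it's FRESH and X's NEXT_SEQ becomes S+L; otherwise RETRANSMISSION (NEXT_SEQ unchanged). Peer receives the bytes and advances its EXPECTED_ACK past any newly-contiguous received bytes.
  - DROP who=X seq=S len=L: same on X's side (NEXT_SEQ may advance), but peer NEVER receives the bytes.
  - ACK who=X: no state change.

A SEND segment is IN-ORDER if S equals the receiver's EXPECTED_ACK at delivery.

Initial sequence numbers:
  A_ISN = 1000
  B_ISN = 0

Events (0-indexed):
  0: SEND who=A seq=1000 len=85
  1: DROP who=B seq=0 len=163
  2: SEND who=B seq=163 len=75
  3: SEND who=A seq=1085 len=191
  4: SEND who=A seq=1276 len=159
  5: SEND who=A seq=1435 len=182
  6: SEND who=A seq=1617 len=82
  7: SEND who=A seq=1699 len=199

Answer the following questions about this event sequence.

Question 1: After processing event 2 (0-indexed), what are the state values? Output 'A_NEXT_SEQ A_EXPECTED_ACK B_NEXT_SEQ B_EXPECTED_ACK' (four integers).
After event 0: A_seq=1085 A_ack=0 B_seq=0 B_ack=1085
After event 1: A_seq=1085 A_ack=0 B_seq=163 B_ack=1085
After event 2: A_seq=1085 A_ack=0 B_seq=238 B_ack=1085

1085 0 238 1085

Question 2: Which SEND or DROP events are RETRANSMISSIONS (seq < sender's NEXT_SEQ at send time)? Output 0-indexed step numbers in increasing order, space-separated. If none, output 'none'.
Step 0: SEND seq=1000 -> fresh
Step 1: DROP seq=0 -> fresh
Step 2: SEND seq=163 -> fresh
Step 3: SEND seq=1085 -> fresh
Step 4: SEND seq=1276 -> fresh
Step 5: SEND seq=1435 -> fresh
Step 6: SEND seq=1617 -> fresh
Step 7: SEND seq=1699 -> fresh

Answer: none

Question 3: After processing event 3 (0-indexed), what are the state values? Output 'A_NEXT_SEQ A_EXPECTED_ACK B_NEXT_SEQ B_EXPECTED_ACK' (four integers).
After event 0: A_seq=1085 A_ack=0 B_seq=0 B_ack=1085
After event 1: A_seq=1085 A_ack=0 B_seq=163 B_ack=1085
After event 2: A_seq=1085 A_ack=0 B_seq=238 B_ack=1085
After event 3: A_seq=1276 A_ack=0 B_seq=238 B_ack=1276

1276 0 238 1276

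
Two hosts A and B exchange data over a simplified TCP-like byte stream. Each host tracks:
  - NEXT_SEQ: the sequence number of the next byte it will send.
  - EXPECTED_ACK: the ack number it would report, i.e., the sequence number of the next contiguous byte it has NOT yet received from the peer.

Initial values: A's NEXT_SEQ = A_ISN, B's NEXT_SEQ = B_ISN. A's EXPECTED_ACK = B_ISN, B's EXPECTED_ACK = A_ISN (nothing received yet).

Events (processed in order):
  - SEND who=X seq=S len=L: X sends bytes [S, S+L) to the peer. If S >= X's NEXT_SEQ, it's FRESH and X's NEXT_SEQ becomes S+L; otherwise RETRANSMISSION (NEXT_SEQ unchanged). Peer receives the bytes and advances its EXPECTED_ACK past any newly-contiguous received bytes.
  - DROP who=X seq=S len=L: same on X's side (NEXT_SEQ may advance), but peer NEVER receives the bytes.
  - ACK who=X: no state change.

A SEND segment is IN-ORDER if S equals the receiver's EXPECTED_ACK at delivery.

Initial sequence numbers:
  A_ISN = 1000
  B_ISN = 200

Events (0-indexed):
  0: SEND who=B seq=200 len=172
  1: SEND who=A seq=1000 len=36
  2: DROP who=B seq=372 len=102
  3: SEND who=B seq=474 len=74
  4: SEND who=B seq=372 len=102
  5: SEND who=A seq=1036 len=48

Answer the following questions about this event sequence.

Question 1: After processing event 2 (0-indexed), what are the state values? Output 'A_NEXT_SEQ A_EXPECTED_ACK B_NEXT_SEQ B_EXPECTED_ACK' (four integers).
After event 0: A_seq=1000 A_ack=372 B_seq=372 B_ack=1000
After event 1: A_seq=1036 A_ack=372 B_seq=372 B_ack=1036
After event 2: A_seq=1036 A_ack=372 B_seq=474 B_ack=1036

1036 372 474 1036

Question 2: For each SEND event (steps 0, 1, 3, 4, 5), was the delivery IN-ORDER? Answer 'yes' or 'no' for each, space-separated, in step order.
Answer: yes yes no yes yes

Derivation:
Step 0: SEND seq=200 -> in-order
Step 1: SEND seq=1000 -> in-order
Step 3: SEND seq=474 -> out-of-order
Step 4: SEND seq=372 -> in-order
Step 5: SEND seq=1036 -> in-order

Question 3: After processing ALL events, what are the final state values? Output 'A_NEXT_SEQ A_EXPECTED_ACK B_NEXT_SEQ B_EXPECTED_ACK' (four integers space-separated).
Answer: 1084 548 548 1084

Derivation:
After event 0: A_seq=1000 A_ack=372 B_seq=372 B_ack=1000
After event 1: A_seq=1036 A_ack=372 B_seq=372 B_ack=1036
After event 2: A_seq=1036 A_ack=372 B_seq=474 B_ack=1036
After event 3: A_seq=1036 A_ack=372 B_seq=548 B_ack=1036
After event 4: A_seq=1036 A_ack=548 B_seq=548 B_ack=1036
After event 5: A_seq=1084 A_ack=548 B_seq=548 B_ack=1084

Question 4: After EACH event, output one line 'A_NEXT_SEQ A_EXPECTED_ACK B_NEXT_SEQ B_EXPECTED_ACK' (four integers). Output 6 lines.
1000 372 372 1000
1036 372 372 1036
1036 372 474 1036
1036 372 548 1036
1036 548 548 1036
1084 548 548 1084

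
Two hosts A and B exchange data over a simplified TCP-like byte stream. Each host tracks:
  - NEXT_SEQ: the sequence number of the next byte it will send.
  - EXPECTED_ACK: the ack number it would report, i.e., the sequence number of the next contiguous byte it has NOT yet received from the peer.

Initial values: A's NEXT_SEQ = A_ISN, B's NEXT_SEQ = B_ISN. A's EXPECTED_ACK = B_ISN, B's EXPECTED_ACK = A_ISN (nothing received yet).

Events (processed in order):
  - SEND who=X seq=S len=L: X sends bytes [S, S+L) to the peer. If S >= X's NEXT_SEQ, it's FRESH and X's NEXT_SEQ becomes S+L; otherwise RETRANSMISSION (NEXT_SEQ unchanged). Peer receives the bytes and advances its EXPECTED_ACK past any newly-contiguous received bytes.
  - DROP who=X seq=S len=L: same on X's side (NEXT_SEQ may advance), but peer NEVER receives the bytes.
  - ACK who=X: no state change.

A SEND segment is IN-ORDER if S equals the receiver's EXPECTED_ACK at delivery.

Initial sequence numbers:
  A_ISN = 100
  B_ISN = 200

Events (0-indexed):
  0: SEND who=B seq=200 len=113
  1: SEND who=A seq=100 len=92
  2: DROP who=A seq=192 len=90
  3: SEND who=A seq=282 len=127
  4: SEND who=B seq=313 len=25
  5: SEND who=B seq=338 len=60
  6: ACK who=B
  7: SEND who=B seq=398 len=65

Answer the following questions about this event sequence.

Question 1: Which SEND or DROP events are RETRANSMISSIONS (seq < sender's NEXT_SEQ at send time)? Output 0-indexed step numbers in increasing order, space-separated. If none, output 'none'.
Answer: none

Derivation:
Step 0: SEND seq=200 -> fresh
Step 1: SEND seq=100 -> fresh
Step 2: DROP seq=192 -> fresh
Step 3: SEND seq=282 -> fresh
Step 4: SEND seq=313 -> fresh
Step 5: SEND seq=338 -> fresh
Step 7: SEND seq=398 -> fresh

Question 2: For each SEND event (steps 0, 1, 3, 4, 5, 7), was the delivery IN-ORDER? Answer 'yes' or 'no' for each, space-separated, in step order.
Answer: yes yes no yes yes yes

Derivation:
Step 0: SEND seq=200 -> in-order
Step 1: SEND seq=100 -> in-order
Step 3: SEND seq=282 -> out-of-order
Step 4: SEND seq=313 -> in-order
Step 5: SEND seq=338 -> in-order
Step 7: SEND seq=398 -> in-order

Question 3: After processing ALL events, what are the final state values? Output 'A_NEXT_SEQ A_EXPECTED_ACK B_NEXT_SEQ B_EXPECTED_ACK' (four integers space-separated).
After event 0: A_seq=100 A_ack=313 B_seq=313 B_ack=100
After event 1: A_seq=192 A_ack=313 B_seq=313 B_ack=192
After event 2: A_seq=282 A_ack=313 B_seq=313 B_ack=192
After event 3: A_seq=409 A_ack=313 B_seq=313 B_ack=192
After event 4: A_seq=409 A_ack=338 B_seq=338 B_ack=192
After event 5: A_seq=409 A_ack=398 B_seq=398 B_ack=192
After event 6: A_seq=409 A_ack=398 B_seq=398 B_ack=192
After event 7: A_seq=409 A_ack=463 B_seq=463 B_ack=192

Answer: 409 463 463 192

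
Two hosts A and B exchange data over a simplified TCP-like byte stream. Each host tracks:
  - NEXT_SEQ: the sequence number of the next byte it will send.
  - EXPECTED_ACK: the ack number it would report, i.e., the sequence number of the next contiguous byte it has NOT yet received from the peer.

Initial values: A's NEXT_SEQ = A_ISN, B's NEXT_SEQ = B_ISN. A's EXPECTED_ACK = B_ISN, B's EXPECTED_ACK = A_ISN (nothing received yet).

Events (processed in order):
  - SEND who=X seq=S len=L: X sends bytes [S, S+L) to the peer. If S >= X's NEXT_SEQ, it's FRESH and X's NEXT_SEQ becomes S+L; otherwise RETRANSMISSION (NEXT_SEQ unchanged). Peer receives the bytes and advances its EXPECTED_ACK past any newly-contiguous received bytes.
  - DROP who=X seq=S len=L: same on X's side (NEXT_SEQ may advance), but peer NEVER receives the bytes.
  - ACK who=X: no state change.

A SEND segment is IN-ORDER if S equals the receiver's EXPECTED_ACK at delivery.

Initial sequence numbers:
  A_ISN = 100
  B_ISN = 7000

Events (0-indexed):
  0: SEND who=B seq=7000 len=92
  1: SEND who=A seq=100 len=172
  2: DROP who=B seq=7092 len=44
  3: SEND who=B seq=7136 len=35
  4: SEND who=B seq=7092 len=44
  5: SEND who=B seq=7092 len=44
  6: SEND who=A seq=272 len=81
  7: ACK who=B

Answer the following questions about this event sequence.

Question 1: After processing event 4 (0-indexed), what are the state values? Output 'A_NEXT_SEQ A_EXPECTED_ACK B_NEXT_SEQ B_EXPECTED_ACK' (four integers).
After event 0: A_seq=100 A_ack=7092 B_seq=7092 B_ack=100
After event 1: A_seq=272 A_ack=7092 B_seq=7092 B_ack=272
After event 2: A_seq=272 A_ack=7092 B_seq=7136 B_ack=272
After event 3: A_seq=272 A_ack=7092 B_seq=7171 B_ack=272
After event 4: A_seq=272 A_ack=7171 B_seq=7171 B_ack=272

272 7171 7171 272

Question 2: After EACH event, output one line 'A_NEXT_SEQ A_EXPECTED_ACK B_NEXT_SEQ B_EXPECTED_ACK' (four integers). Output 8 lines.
100 7092 7092 100
272 7092 7092 272
272 7092 7136 272
272 7092 7171 272
272 7171 7171 272
272 7171 7171 272
353 7171 7171 353
353 7171 7171 353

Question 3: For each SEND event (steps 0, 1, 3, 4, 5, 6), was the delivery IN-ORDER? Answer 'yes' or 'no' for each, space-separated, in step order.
Step 0: SEND seq=7000 -> in-order
Step 1: SEND seq=100 -> in-order
Step 3: SEND seq=7136 -> out-of-order
Step 4: SEND seq=7092 -> in-order
Step 5: SEND seq=7092 -> out-of-order
Step 6: SEND seq=272 -> in-order

Answer: yes yes no yes no yes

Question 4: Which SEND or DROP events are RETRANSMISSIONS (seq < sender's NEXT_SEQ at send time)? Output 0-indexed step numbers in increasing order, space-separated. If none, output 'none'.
Step 0: SEND seq=7000 -> fresh
Step 1: SEND seq=100 -> fresh
Step 2: DROP seq=7092 -> fresh
Step 3: SEND seq=7136 -> fresh
Step 4: SEND seq=7092 -> retransmit
Step 5: SEND seq=7092 -> retransmit
Step 6: SEND seq=272 -> fresh

Answer: 4 5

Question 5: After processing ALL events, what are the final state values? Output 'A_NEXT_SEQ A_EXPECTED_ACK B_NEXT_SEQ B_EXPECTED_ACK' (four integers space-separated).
After event 0: A_seq=100 A_ack=7092 B_seq=7092 B_ack=100
After event 1: A_seq=272 A_ack=7092 B_seq=7092 B_ack=272
After event 2: A_seq=272 A_ack=7092 B_seq=7136 B_ack=272
After event 3: A_seq=272 A_ack=7092 B_seq=7171 B_ack=272
After event 4: A_seq=272 A_ack=7171 B_seq=7171 B_ack=272
After event 5: A_seq=272 A_ack=7171 B_seq=7171 B_ack=272
After event 6: A_seq=353 A_ack=7171 B_seq=7171 B_ack=353
After event 7: A_seq=353 A_ack=7171 B_seq=7171 B_ack=353

Answer: 353 7171 7171 353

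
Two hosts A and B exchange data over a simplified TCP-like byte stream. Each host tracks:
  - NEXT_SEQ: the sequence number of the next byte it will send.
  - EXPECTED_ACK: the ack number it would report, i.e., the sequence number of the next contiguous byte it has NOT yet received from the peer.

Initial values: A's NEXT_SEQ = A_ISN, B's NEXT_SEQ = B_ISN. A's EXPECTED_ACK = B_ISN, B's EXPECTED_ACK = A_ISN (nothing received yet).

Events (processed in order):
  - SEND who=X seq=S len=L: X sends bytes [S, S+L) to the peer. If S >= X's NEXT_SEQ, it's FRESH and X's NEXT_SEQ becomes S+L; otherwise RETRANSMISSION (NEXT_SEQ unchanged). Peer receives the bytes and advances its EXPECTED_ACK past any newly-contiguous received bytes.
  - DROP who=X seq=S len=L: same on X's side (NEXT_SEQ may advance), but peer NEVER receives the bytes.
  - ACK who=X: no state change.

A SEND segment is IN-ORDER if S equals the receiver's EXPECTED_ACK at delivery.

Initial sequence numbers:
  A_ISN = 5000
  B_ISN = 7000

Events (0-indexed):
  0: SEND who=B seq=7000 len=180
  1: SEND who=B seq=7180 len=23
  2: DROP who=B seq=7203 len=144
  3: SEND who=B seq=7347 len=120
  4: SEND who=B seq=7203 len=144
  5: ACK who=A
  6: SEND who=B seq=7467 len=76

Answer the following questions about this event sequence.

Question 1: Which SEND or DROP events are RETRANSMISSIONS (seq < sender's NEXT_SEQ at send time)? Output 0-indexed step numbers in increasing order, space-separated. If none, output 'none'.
Answer: 4

Derivation:
Step 0: SEND seq=7000 -> fresh
Step 1: SEND seq=7180 -> fresh
Step 2: DROP seq=7203 -> fresh
Step 3: SEND seq=7347 -> fresh
Step 4: SEND seq=7203 -> retransmit
Step 6: SEND seq=7467 -> fresh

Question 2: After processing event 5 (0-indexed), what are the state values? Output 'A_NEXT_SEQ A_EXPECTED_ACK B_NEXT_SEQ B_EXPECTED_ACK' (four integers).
After event 0: A_seq=5000 A_ack=7180 B_seq=7180 B_ack=5000
After event 1: A_seq=5000 A_ack=7203 B_seq=7203 B_ack=5000
After event 2: A_seq=5000 A_ack=7203 B_seq=7347 B_ack=5000
After event 3: A_seq=5000 A_ack=7203 B_seq=7467 B_ack=5000
After event 4: A_seq=5000 A_ack=7467 B_seq=7467 B_ack=5000
After event 5: A_seq=5000 A_ack=7467 B_seq=7467 B_ack=5000

5000 7467 7467 5000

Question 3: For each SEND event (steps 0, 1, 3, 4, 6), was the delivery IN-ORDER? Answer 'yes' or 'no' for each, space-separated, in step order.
Step 0: SEND seq=7000 -> in-order
Step 1: SEND seq=7180 -> in-order
Step 3: SEND seq=7347 -> out-of-order
Step 4: SEND seq=7203 -> in-order
Step 6: SEND seq=7467 -> in-order

Answer: yes yes no yes yes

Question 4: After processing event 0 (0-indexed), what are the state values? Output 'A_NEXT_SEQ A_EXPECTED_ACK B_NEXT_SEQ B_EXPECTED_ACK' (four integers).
After event 0: A_seq=5000 A_ack=7180 B_seq=7180 B_ack=5000

5000 7180 7180 5000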